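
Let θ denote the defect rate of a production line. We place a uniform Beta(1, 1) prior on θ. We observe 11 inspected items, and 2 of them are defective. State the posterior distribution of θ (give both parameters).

Posterior: Beta(3, 10)

The binomial likelihood is conjugate to the Beta prior: with 2 successes and 9 failures, the posterior is Beta(1+2, 1+9) = Beta(3, 10).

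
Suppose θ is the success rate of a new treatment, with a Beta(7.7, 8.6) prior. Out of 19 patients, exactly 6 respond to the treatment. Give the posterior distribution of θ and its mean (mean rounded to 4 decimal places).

Posterior: Beta(13.7, 21.6); mean ≈ 0.3881

The binomial likelihood is conjugate to the Beta prior: with 6 successes and 13 failures, the posterior is Beta(7.7+6, 8.6+13) = Beta(13.7, 21.6).
Posterior mean = α/(α+β) = 13.7/35.3 = 0.3881.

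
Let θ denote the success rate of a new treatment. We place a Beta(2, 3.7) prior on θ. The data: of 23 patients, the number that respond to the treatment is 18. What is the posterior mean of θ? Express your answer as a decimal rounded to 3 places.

The binomial likelihood is conjugate to the Beta prior: with 18 successes and 5 failures, the posterior is Beta(2+18, 3.7+5) = Beta(20, 8.7).
Posterior mean = α/(α+β) = 20/28.7 = 0.697.

Posterior mean ≈ 0.697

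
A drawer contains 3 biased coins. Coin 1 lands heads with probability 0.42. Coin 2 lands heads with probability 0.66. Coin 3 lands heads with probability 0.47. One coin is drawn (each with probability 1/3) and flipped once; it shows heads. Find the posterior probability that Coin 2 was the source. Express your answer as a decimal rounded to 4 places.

Tabulate prior·likelihood by source: [1] prior 0.333333, lik 0.42, product 0.1400; [2] prior 0.333333, lik 0.66, product 0.2200; [3] prior 0.333333, lik 0.47, product 0.1567.
Normalizing constant = 0.51667; the posterior for Coin 2 is its product over the sum, 0.2200/0.51667 = 0.4258.

Posterior probability ≈ 0.4258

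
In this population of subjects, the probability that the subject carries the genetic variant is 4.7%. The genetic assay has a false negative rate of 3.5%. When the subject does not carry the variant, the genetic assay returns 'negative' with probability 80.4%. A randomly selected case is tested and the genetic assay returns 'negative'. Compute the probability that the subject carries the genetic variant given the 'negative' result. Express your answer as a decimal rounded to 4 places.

P(H | E) ≈ 0.0021

Let H be the event that the subject carries the genetic variant. P(H) = 0.047, so P(¬H) = 0.953. With E the 'negative' result, P(E|H) = 0.035 and P(E|¬H) = 0.804.
P(E) = 0.035·0.047 + 0.804·0.953 = 0.0016450 + 0.76621 = 0.76786.
By Bayes' theorem, P(H|E) = 0.0016450 / 0.76786 = 0.0021.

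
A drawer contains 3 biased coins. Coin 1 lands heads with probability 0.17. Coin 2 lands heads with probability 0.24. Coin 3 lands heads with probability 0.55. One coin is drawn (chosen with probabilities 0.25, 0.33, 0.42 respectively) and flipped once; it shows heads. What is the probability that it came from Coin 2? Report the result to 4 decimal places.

P(heads|C1) = 0.17; P(heads|C2) = 0.24; P(heads|C3) = 0.55.
Prior × likelihood for each source: 0.25·0.17=0.04250, 0.33·0.24=0.07920, 0.42·0.55=0.2310. Summing gives P(heads) = 0.35270.
P(Coin 2 | heads) = 0.07920 / 0.35270 = 0.2246.

Posterior probability ≈ 0.2246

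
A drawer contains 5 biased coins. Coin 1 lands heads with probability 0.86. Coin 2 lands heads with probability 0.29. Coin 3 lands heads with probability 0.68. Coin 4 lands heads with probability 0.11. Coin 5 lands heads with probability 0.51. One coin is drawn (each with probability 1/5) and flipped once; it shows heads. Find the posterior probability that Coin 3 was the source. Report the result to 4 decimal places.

Posterior probability ≈ 0.2776

P(heads|C1) = 0.86; P(heads|C2) = 0.29; P(heads|C3) = 0.68; P(heads|C4) = 0.11; P(heads|C5) = 0.51.
Prior × likelihood for each source: 0.2·0.86=0.1720, 0.2·0.29=0.05800, 0.2·0.68=0.1360, 0.2·0.11=0.02200, 0.2·0.51=0.1020. Summing gives P(heads) = 0.49000.
P(Coin 3 | heads) = 0.1360 / 0.49000 = 0.2776.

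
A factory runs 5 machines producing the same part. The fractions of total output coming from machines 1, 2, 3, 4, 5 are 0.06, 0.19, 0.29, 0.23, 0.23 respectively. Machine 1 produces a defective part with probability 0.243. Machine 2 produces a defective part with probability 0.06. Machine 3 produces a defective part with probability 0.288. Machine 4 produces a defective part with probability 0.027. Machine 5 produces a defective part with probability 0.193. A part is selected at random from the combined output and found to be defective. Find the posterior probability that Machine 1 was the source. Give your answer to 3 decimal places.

Tabulate prior·likelihood by source: [1] prior 0.06, lik 0.243, product 0.01458; [2] prior 0.19, lik 0.06, product 0.01140; [3] prior 0.29, lik 0.288, product 0.08352; [4] prior 0.23, lik 0.027, product 0.006210; [5] prior 0.23, lik 0.193, product 0.04439.
Normalizing constant = 0.16010; the posterior for Machine 1 is its product over the sum, 0.01458/0.16010 = 0.091.

Posterior probability ≈ 0.091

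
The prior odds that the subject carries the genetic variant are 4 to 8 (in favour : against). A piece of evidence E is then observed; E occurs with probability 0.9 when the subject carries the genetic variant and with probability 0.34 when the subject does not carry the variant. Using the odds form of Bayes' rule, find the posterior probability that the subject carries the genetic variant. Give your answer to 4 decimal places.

Prior odds = 4/8 = 0.50000. In log-odds, ln(0.50000) = -0.69315.
Add log likelihood ratio: ln(2.6471) = 0.97345.
Posterior log-odds = 0.28030, so posterior odds = exp(0.28030) = 1.3235. Converting, P(H|E) = 1.3235/2.3235 = 0.5696.

Posterior probability ≈ 0.5696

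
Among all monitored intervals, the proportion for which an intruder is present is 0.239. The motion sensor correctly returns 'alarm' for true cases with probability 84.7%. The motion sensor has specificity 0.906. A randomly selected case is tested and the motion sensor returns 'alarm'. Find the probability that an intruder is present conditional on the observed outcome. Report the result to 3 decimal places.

Let H be the event that an intruder is present. P(H) = 0.239, so P(¬H) = 0.761. With E the 'alarm' result, P(E|H) = 0.847 and P(E|¬H) = 0.094.
P(E) = 0.847·0.239 + 0.094·0.761 = 0.20243 + 0.071534 = 0.27397.
By Bayes' theorem, P(H|E) = 0.20243 / 0.27397 = 0.739.

P(H | E) ≈ 0.739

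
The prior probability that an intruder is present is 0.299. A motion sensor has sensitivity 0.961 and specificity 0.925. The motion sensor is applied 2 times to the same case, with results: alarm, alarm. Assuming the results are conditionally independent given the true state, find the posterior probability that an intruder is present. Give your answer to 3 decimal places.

Posterior P(H) ≈ 0.986

Let H be the event that an intruder is present; start with P(H) = 0.299. P('alarm'|H) = 0.961, P('alarm'|¬H) = 0.075.
Update on result 1 ('alarm'): P(H) ← 0.961·0.2990 / (0.961·0.2990 + 0.075·0.7010) = 0.28734/0.33991 = 0.8453.
Update on result 2 ('alarm'): P(H) ← 0.961·0.8453 / (0.961·0.8453 + 0.075·0.1547) = 0.81236/0.82396 = 0.9859.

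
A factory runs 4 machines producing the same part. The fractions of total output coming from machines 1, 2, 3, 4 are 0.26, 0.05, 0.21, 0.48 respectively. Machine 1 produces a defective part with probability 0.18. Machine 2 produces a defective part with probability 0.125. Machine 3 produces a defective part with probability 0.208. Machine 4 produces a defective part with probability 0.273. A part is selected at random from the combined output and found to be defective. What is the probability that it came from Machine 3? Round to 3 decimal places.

Posterior probability ≈ 0.192

Tabulate prior·likelihood by source: [1] prior 0.26, lik 0.18, product 0.04680; [2] prior 0.05, lik 0.125, product 0.006250; [3] prior 0.21, lik 0.208, product 0.04368; [4] prior 0.48, lik 0.273, product 0.1310.
Normalizing constant = 0.22777; the posterior for Machine 3 is its product over the sum, 0.04368/0.22777 = 0.192.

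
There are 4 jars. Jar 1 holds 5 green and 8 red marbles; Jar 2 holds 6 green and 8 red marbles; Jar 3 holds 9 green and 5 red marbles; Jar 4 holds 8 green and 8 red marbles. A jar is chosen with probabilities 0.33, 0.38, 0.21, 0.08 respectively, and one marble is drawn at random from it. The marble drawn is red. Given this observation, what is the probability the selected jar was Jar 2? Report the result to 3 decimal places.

P(red|Jar 1) = 0.6154; P(red|Jar 2) = 0.5714; P(red|Jar 3) = 0.3571; P(red|Jar 4) = 0.5.
Prior × likelihood for each source: 0.33·0.6154=0.2031, 0.38·0.5714=0.2171, 0.21·0.3571=0.07500, 0.08·0.5=0.04000. Summing gives P(red) = 0.53522.
P(Jar 2 | red) = 0.2171 / 0.53522 = 0.406.

Posterior probability ≈ 0.406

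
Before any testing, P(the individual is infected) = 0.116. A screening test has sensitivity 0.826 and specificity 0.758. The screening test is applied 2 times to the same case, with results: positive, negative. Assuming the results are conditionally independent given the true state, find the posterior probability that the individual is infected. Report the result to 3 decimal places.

Posterior P(H) ≈ 0.093

With H the event that the individual is infected, the joint likelihood of the observed sequence is P(data|H) = 0.826·0.174 = 0.14372 and P(data|¬H) = 0.242·0.758 = 0.18344.
Bayes: P(H|data) = 0.116·0.14372 / (0.116·0.14372 + 0.884·0.18344) = 0.016672/0.17883 = 0.0932.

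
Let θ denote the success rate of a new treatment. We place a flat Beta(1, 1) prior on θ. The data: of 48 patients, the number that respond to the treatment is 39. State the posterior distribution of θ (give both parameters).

Posterior: Beta(40, 10)

Observing 39 successes and 9 failures updates Beta(1, 1) by adding the success and failure counts to the two shape parameters: α = 1+39 = 40, β = 1+9 = 10.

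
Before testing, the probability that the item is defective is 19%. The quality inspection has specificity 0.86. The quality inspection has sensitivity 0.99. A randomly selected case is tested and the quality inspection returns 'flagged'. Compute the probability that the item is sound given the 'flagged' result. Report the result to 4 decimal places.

P(¬H | E) ≈ 0.3761

Let H be the event that the item is defective. P(H) = 0.19, so P(¬H) = 0.81. With E the 'flagged' result, P(E|H) = 0.99 and P(E|¬H) = 0.14.
P(E) = 0.99·0.19 + 0.14·0.81 = 0.18810 + 0.11340 = 0.30150.
By Bayes' theorem, P(H|E) = 0.18810 / 0.30150 = 0.6239. Hence P(¬H|E) = 1 − 0.6239 = 0.3761.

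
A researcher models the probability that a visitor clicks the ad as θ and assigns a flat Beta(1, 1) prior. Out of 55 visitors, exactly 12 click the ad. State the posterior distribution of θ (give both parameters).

Posterior: Beta(13, 44)

The binomial likelihood is conjugate to the Beta prior: with 12 successes and 43 failures, the posterior is Beta(1+12, 1+43) = Beta(13, 44).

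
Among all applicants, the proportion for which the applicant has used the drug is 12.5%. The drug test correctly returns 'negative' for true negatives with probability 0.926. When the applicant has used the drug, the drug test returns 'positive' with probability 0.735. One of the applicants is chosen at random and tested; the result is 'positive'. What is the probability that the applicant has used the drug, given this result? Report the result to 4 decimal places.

P(H | E) ≈ 0.5866

Write H for 'the applicant has used the drug'. Prior odds H:¬H = 0.125/0.875 = 0.14286. For the 'positive' outcome, the likelihood ratio is 0.735/0.074 = 9.9324.
Posterior odds = 0.14286 × 9.9324 = 1.4189, so P(H|E) = 1.4189/(1+1.4189) = 0.5866.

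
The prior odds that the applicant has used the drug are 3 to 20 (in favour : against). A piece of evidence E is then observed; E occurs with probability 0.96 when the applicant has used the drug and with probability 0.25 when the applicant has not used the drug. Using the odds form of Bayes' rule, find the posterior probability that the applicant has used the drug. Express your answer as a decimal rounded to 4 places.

Posterior probability ≈ 0.3655

Prior odds = 3/20 = 0.15000. In log-odds, ln(0.15000) = -1.8971.
Add log likelihood ratio: ln(3.8400) = 1.3455.
Posterior log-odds = -0.55165, so posterior odds = exp(-0.55165) = 0.57600. Converting, P(H|E) = 0.57600/1.5760 = 0.3655.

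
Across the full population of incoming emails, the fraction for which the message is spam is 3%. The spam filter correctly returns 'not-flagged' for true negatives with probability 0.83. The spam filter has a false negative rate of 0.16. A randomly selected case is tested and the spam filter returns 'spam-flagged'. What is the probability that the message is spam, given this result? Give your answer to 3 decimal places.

Write H for 'the message is spam'. Prior odds H:¬H = 0.03/0.97 = 0.030928. For the 'spam-flagged' outcome, the likelihood ratio is 0.84/0.17 = 4.9412.
Posterior odds = 0.030928 × 4.9412 = 0.15282, so P(H|E) = 0.15282/(1+0.15282) = 0.133.

P(H | E) ≈ 0.133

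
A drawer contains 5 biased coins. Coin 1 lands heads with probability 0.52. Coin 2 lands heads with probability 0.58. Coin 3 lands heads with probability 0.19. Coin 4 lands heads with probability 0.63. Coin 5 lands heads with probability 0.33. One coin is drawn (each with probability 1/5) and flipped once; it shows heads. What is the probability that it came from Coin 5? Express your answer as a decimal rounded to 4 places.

Tabulate prior·likelihood by source: [1] prior 0.2, lik 0.52, product 0.1040; [2] prior 0.2, lik 0.58, product 0.1160; [3] prior 0.2, lik 0.19, product 0.03800; [4] prior 0.2, lik 0.63, product 0.1260; [5] prior 0.2, lik 0.33, product 0.06600.
Normalizing constant = 0.45000; the posterior for Coin 5 is its product over the sum, 0.06600/0.45000 = 0.1467.

Posterior probability ≈ 0.1467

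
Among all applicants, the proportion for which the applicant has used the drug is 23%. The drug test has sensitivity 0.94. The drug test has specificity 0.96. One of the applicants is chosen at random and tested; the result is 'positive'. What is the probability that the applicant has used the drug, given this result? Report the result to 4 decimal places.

P(H | E) ≈ 0.8753

Write H for 'the applicant has used the drug'. Prior odds H:¬H = 0.23/0.77 = 0.29870. For the 'positive' outcome, the likelihood ratio is 0.94/0.04 = 23.500.
Posterior odds = 0.29870 × 23.500 = 7.0195, so P(H|E) = 7.0195/(1+7.0195) = 0.8753.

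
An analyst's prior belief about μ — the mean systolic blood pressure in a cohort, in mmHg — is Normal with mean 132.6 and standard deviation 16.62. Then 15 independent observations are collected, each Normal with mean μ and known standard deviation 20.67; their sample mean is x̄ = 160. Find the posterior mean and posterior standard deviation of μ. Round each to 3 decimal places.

With known σ, the Normal prior is conjugate. Weight on the data is w = (n/σ²)/(n/σ² + 1/τ₀²) = 0.0351083/(0.0351083+0.00362024) = 0.90652.
Posterior mean = w·x̄ + (1−w)·μ₀ = 0.90652·160 + 0.093477·132.6 = 157.439. Posterior variance = 1/(0.0351083+0.00362024) = 25.8207, so SD = 5.081.

Posterior mean ≈ 157.439; posterior SD ≈ 5.081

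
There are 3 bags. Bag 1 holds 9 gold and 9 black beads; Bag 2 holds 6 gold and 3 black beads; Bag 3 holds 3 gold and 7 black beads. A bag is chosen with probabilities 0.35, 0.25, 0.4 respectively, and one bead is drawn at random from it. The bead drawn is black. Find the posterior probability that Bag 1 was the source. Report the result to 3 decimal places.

Posterior probability ≈ 0.325

Tabulate prior·likelihood by source: [1] prior 0.35, lik 0.5, product 0.1750; [2] prior 0.25, lik 0.3333, product 0.08333; [3] prior 0.4, lik 0.7, product 0.2800.
Normalizing constant = 0.53833; the posterior for Bag 1 is its product over the sum, 0.1750/0.53833 = 0.325.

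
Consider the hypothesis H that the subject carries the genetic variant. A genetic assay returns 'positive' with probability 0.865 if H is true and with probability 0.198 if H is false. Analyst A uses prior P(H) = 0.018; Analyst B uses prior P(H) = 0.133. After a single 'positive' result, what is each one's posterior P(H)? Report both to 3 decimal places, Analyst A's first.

The likelihood ratio for a 'positive' result is 0.865/0.198 = 4.3687.
Analyst A: prior odds 0.018/0.982 = 0.018330; posterior odds 0.080078; posterior probability 0.074.
Analyst B: prior odds 0.133/0.867 = 0.15340; posterior odds 0.67017; posterior probability 0.401.

Analyst A: 0.074; Analyst B: 0.401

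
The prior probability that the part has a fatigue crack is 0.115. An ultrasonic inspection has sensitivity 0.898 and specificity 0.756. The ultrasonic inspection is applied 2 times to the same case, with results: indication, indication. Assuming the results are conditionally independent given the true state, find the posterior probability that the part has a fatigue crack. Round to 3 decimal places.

Let H be the event that the part has a fatigue crack; start with P(H) = 0.115. P('indication'|H) = 0.898, P('indication'|¬H) = 0.244.
Update on result 1 ('indication'): P(H) ← 0.898·0.1150 / (0.898·0.1150 + 0.244·0.8850) = 0.10327/0.31921 = 0.3235.
Update on result 2 ('indication'): P(H) ← 0.898·0.3235 / (0.898·0.3235 + 0.244·0.6765) = 0.29052/0.45558 = 0.6377.

Posterior P(H) ≈ 0.638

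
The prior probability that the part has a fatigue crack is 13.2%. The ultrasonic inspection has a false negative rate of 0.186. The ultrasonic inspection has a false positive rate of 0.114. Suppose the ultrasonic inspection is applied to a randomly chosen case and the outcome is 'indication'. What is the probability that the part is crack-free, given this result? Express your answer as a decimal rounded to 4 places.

Write H for 'the part has a fatigue crack'. Prior odds H:¬H = 0.132/0.868 = 0.15207. For the 'indication' outcome, the likelihood ratio is 0.814/0.114 = 7.1404.
Posterior odds = 0.15207 × 7.1404 = 1.0859, so P(H|E) = 1.0859/(1+1.0859) = 0.5206. Then P(¬H|E) = 1 − 0.5206 = 0.4794.

P(¬H | E) ≈ 0.4794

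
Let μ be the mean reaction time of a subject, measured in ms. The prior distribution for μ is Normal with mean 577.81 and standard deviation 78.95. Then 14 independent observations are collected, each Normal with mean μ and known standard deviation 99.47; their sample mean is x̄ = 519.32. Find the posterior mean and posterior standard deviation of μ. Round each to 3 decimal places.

Prior precision 1/τ₀² = 1/78.95² = 0.00016043; data precision n/σ² = 14/99.47² = 0.00141496.
Posterior precision = 0.00016043 + 0.00141496 = 0.00157539, giving posterior SD = 1/√0.00157539 = 25.194.
Posterior mean = (0.00016043·577.81 + 0.00141496·519.32) / 0.00157539 = 525.276.

Posterior mean ≈ 525.276; posterior SD ≈ 25.194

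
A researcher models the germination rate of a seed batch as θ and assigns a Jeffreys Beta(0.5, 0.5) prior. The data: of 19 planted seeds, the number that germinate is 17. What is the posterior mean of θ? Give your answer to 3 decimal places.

Posterior mean ≈ 0.875

Observing 17 successes and 2 failures updates Beta(0.5, 0.5) by adding the success and failure counts to the two shape parameters: α = 0.5+17 = 17.5, β = 0.5+2 = 2.5.
E[θ | data] = 17.5/(17.5+2.5) = 0.875.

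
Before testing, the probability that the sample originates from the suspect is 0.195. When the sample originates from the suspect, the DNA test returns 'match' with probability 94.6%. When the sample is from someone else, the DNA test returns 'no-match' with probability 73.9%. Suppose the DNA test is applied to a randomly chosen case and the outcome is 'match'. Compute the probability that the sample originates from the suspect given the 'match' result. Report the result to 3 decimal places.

P(H | E) ≈ 0.468

Write H for 'the sample originates from the suspect'. Prior odds H:¬H = 0.195/0.805 = 0.24224. For the 'match' outcome, the likelihood ratio is 0.946/0.261 = 3.6245.
Posterior odds = 0.24224 × 3.6245 = 0.87799, so P(H|E) = 0.87799/(1+0.87799) = 0.468.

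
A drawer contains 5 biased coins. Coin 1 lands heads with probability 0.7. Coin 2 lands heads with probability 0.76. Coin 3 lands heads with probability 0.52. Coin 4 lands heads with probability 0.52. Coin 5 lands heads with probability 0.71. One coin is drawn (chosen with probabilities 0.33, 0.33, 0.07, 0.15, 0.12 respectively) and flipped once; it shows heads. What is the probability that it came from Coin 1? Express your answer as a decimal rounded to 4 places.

P(heads|C1) = 0.7; P(heads|C2) = 0.76; P(heads|C3) = 0.52; P(heads|C4) = 0.52; P(heads|C5) = 0.71.
Prior × likelihood for each source: 0.33·0.7=0.2310, 0.33·0.76=0.2508, 0.07·0.52=0.03640, 0.15·0.52=0.07800, 0.12·0.71=0.08520. Summing gives P(heads) = 0.68140.
P(Coin 1 | heads) = 0.2310 / 0.68140 = 0.3390.

Posterior probability ≈ 0.3390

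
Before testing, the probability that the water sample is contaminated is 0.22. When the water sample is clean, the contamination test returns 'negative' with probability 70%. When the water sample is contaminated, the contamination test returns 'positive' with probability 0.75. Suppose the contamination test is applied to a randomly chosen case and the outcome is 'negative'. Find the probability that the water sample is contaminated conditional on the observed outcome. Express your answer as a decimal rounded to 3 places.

Let H be the event that the water sample is contaminated. P(H) = 0.22, so P(¬H) = 0.78. With E the 'negative' result, P(E|H) = 0.25 and P(E|¬H) = 0.7.
P(E) = 0.25·0.22 + 0.7·0.78 = 0.055000 + 0.54600 = 0.60100.
By Bayes' theorem, P(H|E) = 0.055000 / 0.60100 = 0.092.

P(H | E) ≈ 0.092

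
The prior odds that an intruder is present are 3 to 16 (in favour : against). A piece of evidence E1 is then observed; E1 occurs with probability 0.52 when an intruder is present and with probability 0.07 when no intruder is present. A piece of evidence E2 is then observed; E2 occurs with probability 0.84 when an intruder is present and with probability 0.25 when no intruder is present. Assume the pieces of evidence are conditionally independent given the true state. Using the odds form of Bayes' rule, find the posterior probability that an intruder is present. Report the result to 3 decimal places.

Prior odds = 3/16 = 0.18750.
Likelihood ratio for E1 = 0.52/0.07 = 7.4286.
Likelihood ratio for E2 = 0.84/0.25 = 3.3600.
Posterior odds = prior odds × LR₁ × LR₂ = 4.6800.
Posterior probability = odds/(1+odds) = 4.6800/5.6800 = 0.824.

Posterior probability ≈ 0.824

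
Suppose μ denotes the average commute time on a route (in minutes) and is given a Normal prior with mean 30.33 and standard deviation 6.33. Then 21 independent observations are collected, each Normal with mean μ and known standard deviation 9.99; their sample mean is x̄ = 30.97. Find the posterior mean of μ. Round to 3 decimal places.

Posterior mean ≈ 30.902

With known σ, the Normal prior is conjugate. Weight on the data is w = (n/σ²)/(n/σ² + 1/τ₀²) = 0.210421/(0.210421+0.0249570) = 0.89397.
Posterior mean = w·x̄ + (1−w)·μ₀ = 0.89397·30.97 + 0.10603·30.33 = 30.902.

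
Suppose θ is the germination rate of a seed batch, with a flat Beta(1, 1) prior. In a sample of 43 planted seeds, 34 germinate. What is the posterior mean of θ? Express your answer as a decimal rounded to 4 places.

Observing 34 successes and 9 failures updates Beta(1, 1) by adding the success and failure counts to the two shape parameters: α = 1+34 = 35, β = 1+9 = 10.
E[θ | data] = 35/(35+10) = 0.7778.

Posterior mean ≈ 0.7778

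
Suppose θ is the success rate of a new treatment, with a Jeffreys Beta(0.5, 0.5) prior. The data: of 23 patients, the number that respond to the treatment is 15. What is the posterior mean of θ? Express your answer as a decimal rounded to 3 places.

Posterior mean ≈ 0.646

The binomial likelihood is conjugate to the Beta prior: with 15 successes and 8 failures, the posterior is Beta(0.5+15, 0.5+8) = Beta(15.5, 8.5).
E[θ | data] = 15.5/(15.5+8.5) = 0.646.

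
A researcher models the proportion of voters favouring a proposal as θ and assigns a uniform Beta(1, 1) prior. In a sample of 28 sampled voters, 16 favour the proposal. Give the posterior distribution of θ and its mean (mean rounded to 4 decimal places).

Posterior: Beta(17, 13); mean ≈ 0.5667

Observing 16 successes and 12 failures updates Beta(1, 1) by adding the success and failure counts to the two shape parameters: α = 1+16 = 17, β = 1+12 = 13.
Posterior mean = α/(α+β) = 17/30 = 0.5667.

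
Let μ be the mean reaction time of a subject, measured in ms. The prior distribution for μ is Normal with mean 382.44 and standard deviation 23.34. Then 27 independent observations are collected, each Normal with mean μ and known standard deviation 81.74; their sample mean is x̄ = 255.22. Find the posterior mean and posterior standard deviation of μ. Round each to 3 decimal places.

Prior precision 1/τ₀² = 1/23.34² = 0.00183569; data precision n/σ² = 27/81.74² = 0.00404105.
Posterior precision = 0.00183569 + 0.00404105 = 0.00587674, giving posterior SD = 1/√0.00587674 = 13.045.
Posterior mean = (0.00183569·382.44 + 0.00404105·255.22) / 0.00587674 = 294.959.

Posterior mean ≈ 294.959; posterior SD ≈ 13.045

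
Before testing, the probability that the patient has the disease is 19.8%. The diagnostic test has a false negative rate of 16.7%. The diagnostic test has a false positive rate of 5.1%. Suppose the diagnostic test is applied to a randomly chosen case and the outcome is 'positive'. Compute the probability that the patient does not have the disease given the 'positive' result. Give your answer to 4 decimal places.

P(¬H | E) ≈ 0.1987

Write H for 'the patient has the disease'. Prior odds H:¬H = 0.198/0.802 = 0.24688. For the 'positive' outcome, the likelihood ratio is 0.833/0.051 = 16.333.
Posterior odds = 0.24688 × 16.333 = 4.0324, so P(H|E) = 4.0324/(1+4.0324) = 0.8013. Then P(¬H|E) = 1 − 0.8013 = 0.1987.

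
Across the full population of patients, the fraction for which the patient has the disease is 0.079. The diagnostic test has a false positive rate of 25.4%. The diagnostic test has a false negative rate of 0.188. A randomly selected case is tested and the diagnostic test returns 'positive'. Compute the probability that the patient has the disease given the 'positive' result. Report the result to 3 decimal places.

Write H for 'the patient has the disease'. Prior odds H:¬H = 0.079/0.921 = 0.085776. For the 'positive' outcome, the likelihood ratio is 0.812/0.254 = 3.1969.
Posterior odds = 0.085776 × 3.1969 = 0.27421, so P(H|E) = 0.27421/(1+0.27421) = 0.215.

P(H | E) ≈ 0.215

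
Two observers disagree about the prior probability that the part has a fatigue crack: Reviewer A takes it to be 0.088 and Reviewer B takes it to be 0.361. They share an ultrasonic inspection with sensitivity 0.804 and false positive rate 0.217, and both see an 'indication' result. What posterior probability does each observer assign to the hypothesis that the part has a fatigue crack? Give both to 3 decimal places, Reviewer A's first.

The likelihood ratio for an 'indication' result is 0.804/0.217 = 3.7051.
Reviewer A: prior odds 0.088/0.912 = 0.096491; posterior odds 0.35751; posterior probability 0.263.
Reviewer B: prior odds 0.361/0.639 = 0.56495; posterior odds 2.0932; posterior probability 0.677.

Reviewer A: 0.263; Reviewer B: 0.677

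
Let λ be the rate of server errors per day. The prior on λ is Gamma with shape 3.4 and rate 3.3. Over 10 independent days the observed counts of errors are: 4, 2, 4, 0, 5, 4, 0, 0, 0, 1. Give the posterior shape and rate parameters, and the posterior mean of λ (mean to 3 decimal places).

Posterior: Gamma(shape=23.4, rate=13.3); mean ≈ 1.759

Total count ∑xᵢ = 20 over n = 10 days.
Gamma is conjugate to the Poisson likelihood: posterior is Gamma(shape = 3.4+20 = 23.4, rate = 3.3+10 = 13.3).
E[λ | data] = 23.4/13.3 = 1.759.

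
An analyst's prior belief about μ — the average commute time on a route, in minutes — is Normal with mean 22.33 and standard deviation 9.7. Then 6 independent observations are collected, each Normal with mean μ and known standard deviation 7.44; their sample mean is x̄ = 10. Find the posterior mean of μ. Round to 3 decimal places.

Posterior mean ≈ 11.101

With known σ, the Normal prior is conjugate. Weight on the data is w = (n/σ²)/(n/σ² + 1/τ₀²) = 0.108394/(0.108394+0.0106281) = 0.91070.
Posterior mean = w·x̄ + (1−w)·μ₀ = 0.91070·10 + 0.089295·22.33 = 11.101.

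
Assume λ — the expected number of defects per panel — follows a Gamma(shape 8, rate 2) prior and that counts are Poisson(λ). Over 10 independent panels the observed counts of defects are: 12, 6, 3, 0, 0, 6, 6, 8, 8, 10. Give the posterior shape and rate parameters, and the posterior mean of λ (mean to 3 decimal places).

The Poisson likelihood adds the total count to the shape and the number of exposure periods to the rate. Here ∑xᵢ = 59 and n = 10, so shape 8→67 and rate 2→12.
Posterior mean = shape/rate = 67/12 = 5.583.

Posterior: Gamma(shape=67, rate=12); mean ≈ 5.583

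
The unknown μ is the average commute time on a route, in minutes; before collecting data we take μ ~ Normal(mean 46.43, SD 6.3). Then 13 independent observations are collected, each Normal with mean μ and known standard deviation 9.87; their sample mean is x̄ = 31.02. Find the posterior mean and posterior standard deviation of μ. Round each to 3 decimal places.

With known σ, the Normal prior is conjugate. Weight on the data is w = (n/σ²)/(n/σ² + 1/τ₀²) = 0.133447/(0.133447+0.0251953) = 0.84118.
Posterior mean = w·x̄ + (1−w)·μ₀ = 0.84118·31.02 + 0.15882·46.43 = 33.467. Posterior variance = 1/(0.133447+0.0251953) = 6.30349, so SD = 2.511.

Posterior mean ≈ 33.467; posterior SD ≈ 2.511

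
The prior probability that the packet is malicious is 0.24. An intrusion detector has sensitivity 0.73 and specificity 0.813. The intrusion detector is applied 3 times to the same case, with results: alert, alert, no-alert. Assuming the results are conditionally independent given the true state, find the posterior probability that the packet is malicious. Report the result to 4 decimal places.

Let H be the event that the packet is malicious; start with P(H) = 0.24. P('alert'|H) = 0.73, P('alert'|¬H) = 0.187.
Update on result 1 ('alert'): P(H) ← 0.73·0.2400 / (0.73·0.2400 + 0.187·0.7600) = 0.17520/0.31732 = 0.5521.
Update on result 2 ('alert'): P(H) ← 0.73·0.5521 / (0.73·0.5521 + 0.187·0.4479) = 0.40305/0.48680 = 0.8280.
Update on result 3 ('no-alert'): P(H) ← 0.27·0.8280 / (0.27·0.8280 + 0.813·0.1720) = 0.22355/0.36342 = 0.6151.

Posterior P(H) ≈ 0.6151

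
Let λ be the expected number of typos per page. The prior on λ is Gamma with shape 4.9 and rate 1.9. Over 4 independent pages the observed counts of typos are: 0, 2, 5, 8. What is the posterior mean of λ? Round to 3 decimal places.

Posterior mean ≈ 3.373

The Poisson likelihood adds the total count to the shape and the number of exposure periods to the rate. Here ∑xᵢ = 15 and n = 4, so shape 4.9→19.9 and rate 1.9→5.9.
E[λ | data] = 19.9/5.9 = 3.373.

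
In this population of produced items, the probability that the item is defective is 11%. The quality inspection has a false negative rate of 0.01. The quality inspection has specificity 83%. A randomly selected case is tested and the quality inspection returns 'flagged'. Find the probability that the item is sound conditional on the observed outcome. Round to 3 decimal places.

P(¬H | E) ≈ 0.581

Let H be the event that the item is defective. P(H) = 0.11, so P(¬H) = 0.89. With E the 'flagged' result, P(E|H) = 0.99 and P(E|¬H) = 0.17.
P(E) = 0.99·0.11 + 0.17·0.89 = 0.10890 + 0.15130 = 0.26020.
By Bayes' theorem, P(H|E) = 0.10890 / 0.26020 = 0.419. Hence P(¬H|E) = 1 − 0.419 = 0.581.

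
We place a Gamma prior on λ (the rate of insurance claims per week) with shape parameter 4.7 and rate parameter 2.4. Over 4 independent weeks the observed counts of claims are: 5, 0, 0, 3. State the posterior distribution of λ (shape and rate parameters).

Posterior: Gamma(shape=12.7, rate=6.4)

Total count ∑xᵢ = 8 over n = 4 weeks.
Gamma is conjugate to the Poisson likelihood: posterior is Gamma(shape = 4.7+8 = 12.7, rate = 2.4+4 = 6.4).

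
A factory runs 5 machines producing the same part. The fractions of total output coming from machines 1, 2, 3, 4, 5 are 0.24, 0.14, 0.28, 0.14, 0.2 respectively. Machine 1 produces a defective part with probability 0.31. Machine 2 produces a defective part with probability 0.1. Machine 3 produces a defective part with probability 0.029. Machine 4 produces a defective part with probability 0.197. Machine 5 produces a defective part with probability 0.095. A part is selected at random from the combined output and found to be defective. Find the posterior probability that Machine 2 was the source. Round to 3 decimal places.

Posterior probability ≈ 0.098

Tabulate prior·likelihood by source: [1] prior 0.24, lik 0.31, product 0.07440; [2] prior 0.14, lik 0.1, product 0.01400; [3] prior 0.28, lik 0.029, product 0.008120; [4] prior 0.14, lik 0.197, product 0.02758; [5] prior 0.2, lik 0.095, product 0.01900.
Normalizing constant = 0.14310; the posterior for Machine 2 is its product over the sum, 0.01400/0.14310 = 0.098.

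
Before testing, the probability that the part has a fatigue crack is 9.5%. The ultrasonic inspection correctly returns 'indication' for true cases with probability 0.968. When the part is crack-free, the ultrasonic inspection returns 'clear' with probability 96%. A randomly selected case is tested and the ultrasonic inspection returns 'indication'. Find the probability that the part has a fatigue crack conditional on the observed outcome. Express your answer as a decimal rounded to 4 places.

Let H be the event that the part has a fatigue crack. P(H) = 0.095, so P(¬H) = 0.905. With E the 'indication' result, P(E|H) = 0.968 and P(E|¬H) = 0.04.
P(E) = 0.968·0.095 + 0.04·0.905 = 0.091960 + 0.036200 = 0.12816.
By Bayes' theorem, P(H|E) = 0.091960 / 0.12816 = 0.7175.

P(H | E) ≈ 0.7175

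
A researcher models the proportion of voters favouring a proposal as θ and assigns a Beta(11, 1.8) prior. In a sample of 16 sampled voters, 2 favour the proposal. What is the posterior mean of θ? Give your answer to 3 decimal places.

Observing 2 successes and 14 failures updates Beta(11, 1.8) by adding the success and failure counts to the two shape parameters: α = 11+2 = 13, β = 1.8+14 = 15.8.
E[θ | data] = 13/(13+15.8) = 0.451.

Posterior mean ≈ 0.451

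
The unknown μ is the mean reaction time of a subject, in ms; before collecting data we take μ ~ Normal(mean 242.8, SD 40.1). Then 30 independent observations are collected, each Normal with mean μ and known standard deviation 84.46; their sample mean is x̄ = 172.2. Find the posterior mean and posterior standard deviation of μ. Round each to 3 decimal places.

With known σ, the Normal prior is conjugate. Weight on the data is w = (n/σ²)/(n/σ² + 1/τ₀²) = 0.00420551/(0.00420551+0.00062189) = 0.87118.
Posterior mean = w·x̄ + (1−w)·μ₀ = 0.87118·172.2 + 0.12882·242.8 = 181.295. Posterior variance = 1/(0.00420551+0.00062189) = 207.151, so SD = 14.393.

Posterior mean ≈ 181.295; posterior SD ≈ 14.393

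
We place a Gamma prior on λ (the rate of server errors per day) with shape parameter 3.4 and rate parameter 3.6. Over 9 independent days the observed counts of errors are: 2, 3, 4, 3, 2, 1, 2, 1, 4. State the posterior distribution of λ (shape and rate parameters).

Total count ∑xᵢ = 22 over n = 9 days.
Gamma is conjugate to the Poisson likelihood: posterior is Gamma(shape = 3.4+22 = 25.4, rate = 3.6+9 = 12.6).

Posterior: Gamma(shape=25.4, rate=12.6)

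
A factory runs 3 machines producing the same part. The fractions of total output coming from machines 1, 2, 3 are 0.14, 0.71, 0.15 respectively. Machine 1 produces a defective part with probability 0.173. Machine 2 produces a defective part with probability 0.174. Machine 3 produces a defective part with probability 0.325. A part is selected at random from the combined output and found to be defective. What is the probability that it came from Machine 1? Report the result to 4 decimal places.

P(defective|M1) = 0.173; P(defective|M2) = 0.174; P(defective|M3) = 0.325.
Prior × likelihood for each source: 0.14·0.173=0.02422, 0.71·0.174=0.1235, 0.15·0.325=0.04875. Summing gives P(defective) = 0.19651.
P(Machine 1 | defective) = 0.02422 / 0.19651 = 0.1233.

Posterior probability ≈ 0.1233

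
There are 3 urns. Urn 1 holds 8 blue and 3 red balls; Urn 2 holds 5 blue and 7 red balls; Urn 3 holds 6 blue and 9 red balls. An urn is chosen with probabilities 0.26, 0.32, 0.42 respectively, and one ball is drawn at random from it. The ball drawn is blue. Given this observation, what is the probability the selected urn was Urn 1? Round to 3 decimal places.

P(blue|Urn 1) = 0.7273; P(blue|Urn 2) = 0.4167; P(blue|Urn 3) = 0.4.
Prior × likelihood for each source: 0.26·0.7273=0.1891, 0.32·0.4167=0.1333, 0.42·0.4=0.1680. Summing gives P(blue) = 0.49042.
P(Urn 1 | blue) = 0.1891 / 0.49042 = 0.386.

Posterior probability ≈ 0.386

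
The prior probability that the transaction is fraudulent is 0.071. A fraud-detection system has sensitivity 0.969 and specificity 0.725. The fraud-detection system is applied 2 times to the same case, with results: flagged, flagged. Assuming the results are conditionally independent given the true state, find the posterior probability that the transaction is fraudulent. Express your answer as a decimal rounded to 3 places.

Let H be the event that the transaction is fraudulent; start with P(H) = 0.071. P('flagged'|H) = 0.969, P('flagged'|¬H) = 0.275.
Update on result 1 ('flagged'): P(H) ← 0.969·0.0710 / (0.969·0.0710 + 0.275·0.9290) = 0.068799/0.32427 = 0.2122.
Update on result 2 ('flagged'): P(H) ← 0.969·0.2122 / (0.969·0.2122 + 0.275·0.7878) = 0.20559/0.42224 = 0.4869.

Posterior P(H) ≈ 0.487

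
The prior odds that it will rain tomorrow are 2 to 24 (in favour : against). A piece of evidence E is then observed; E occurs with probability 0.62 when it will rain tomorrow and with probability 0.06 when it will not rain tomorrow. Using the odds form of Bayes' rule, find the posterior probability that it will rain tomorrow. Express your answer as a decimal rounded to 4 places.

Prior odds = 2/24 = 0.083333.
Likelihood ratio for E = 0.62/0.06 = 10.333.
Posterior odds = prior odds × LR = 0.86111.
Posterior probability = odds/(1+odds) = 0.86111/1.8611 = 0.4627.

Posterior probability ≈ 0.4627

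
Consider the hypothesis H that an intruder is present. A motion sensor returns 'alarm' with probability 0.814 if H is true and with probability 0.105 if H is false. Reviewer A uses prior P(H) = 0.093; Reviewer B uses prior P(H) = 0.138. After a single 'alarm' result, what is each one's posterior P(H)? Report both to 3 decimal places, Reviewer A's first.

The likelihood ratio for an 'alarm' result is 0.814/0.105 = 7.7524.
Reviewer A: prior odds 0.093/0.907 = 0.10254; posterior odds 0.79490; posterior probability 0.443.
Reviewer B: prior odds 0.138/0.862 = 0.16009; posterior odds 1.2411; posterior probability 0.554.

Reviewer A: 0.443; Reviewer B: 0.554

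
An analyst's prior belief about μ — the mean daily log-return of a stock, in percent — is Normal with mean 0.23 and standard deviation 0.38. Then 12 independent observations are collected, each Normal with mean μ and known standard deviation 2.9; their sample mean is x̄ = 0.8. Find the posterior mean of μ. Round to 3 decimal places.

Prior precision 1/τ₀² = 1/0.38² = 6.92521; data precision n/σ² = 12/2.9² = 1.42687.
Posterior precision = 6.92521 + 1.42687 = 8.35208.
Posterior mean = (6.92521·0.23 + 1.42687·0.8) / 8.35208 = 0.327.

Posterior mean ≈ 0.327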